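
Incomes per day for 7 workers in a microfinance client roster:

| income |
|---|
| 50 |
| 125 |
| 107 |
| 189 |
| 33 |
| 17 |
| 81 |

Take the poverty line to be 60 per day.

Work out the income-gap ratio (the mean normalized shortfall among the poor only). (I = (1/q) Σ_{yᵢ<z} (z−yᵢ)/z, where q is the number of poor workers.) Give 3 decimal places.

Below the line: 17, 33, 50 (q = 3 of N = 7).
Shortfall ratios (z−y)/z: 0.7167, 0.4500, 0.1667; sum = 1.333333.
The income-gap ratio divides by q (the poor only): 1.333333 / 3 = 0.444.

0.444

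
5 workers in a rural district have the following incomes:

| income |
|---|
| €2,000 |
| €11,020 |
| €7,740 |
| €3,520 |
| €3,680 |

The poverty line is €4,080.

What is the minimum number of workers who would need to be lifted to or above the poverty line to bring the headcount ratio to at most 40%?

1

3 of the 5 workers are poor, so H = 3/5 = 0.600.
A headcount ratio of at most 40% allows at most ⌊0.40 × 5⌋ = 2 poor workers.
So at least 3 − 2 = 1 must be lifted.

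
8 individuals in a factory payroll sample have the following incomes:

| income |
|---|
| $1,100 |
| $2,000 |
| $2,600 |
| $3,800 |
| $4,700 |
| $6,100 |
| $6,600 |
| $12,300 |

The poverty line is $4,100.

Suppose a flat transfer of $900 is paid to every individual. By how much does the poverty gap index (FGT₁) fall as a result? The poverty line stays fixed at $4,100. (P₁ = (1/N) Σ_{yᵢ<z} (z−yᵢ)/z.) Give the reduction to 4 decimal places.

Before: below the line — $1,100, $2,000, $2,600, $3,800; poverty gap index (FGT₁) = 0.210366.
After the $900 transfer: below the line — $2,000, $2,900, $3,500; poverty gap index (FGT₁) = 0.118902.
Reduction = 0.210366 − 0.118902 = 0.0915.

0.0915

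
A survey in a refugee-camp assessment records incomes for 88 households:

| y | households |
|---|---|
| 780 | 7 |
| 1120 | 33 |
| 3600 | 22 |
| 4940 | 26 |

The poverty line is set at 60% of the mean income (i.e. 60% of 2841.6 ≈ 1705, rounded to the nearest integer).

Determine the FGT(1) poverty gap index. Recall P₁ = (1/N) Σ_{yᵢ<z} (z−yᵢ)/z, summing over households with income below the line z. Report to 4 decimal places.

0.1718

Poor units: 7×780, 33×1120 (q = 40 of N = 88).
Relative gaps: (1705−780)/1705 = 0.5425 (×7); (1705−1120)/1705 = 0.3431 (×33).
Sum of shortfalls = 15.120235; P₁ averages over all N: 15.120235 / 88 = 0.1718.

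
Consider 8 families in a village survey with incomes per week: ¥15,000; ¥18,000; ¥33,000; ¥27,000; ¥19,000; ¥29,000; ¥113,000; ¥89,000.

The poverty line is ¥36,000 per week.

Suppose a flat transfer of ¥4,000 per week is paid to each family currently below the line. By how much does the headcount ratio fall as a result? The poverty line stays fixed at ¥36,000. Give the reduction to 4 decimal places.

0.1250

Before: below the line — ¥15,000, ¥18,000, ¥19,000, ¥27,000, ¥29,000, ¥33,000; headcount ratio = 0.750000.
After the ¥4,000 transfer: below the line — ¥19,000, ¥22,000, ¥23,000, ¥31,000, ¥33,000; headcount ratio = 0.625000.
Reduction = 0.750000 − 0.625000 = 0.1250.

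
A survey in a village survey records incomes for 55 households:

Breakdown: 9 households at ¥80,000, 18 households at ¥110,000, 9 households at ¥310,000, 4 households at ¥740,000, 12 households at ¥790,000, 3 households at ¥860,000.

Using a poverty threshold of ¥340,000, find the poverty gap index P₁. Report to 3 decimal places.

0.361

Poor units: 9×¥80,000, 18×¥110,000, 9×¥310,000 (q = 36 of N = 55).
Gap ratios (z−y)/z: (340000−80000)/340000 = 0.7647 (×9); (340000−110000)/340000 = 0.6765 (×18); (340000−310000)/340000 = 0.0882 (×9).
Σ = 19.852941. Dividing by the full population N = 55 gives P₁ = 0.361.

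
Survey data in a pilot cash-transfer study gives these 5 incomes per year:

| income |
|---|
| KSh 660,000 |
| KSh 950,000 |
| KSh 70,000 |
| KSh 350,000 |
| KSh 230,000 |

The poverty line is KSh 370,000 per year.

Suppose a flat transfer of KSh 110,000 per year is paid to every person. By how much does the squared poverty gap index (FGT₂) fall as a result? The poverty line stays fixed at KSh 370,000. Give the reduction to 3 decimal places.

0.107

Before: below the line — KSh 70,000, KSh 230,000, KSh 350,000; squared poverty gap index (FGT₂) = 0.16070.
After the KSh 110,000 transfer: below the line — KSh 180,000, KSh 340,000; squared poverty gap index (FGT₂) = 0.05405.
Reduction = 0.16070 − 0.05405 = 0.107.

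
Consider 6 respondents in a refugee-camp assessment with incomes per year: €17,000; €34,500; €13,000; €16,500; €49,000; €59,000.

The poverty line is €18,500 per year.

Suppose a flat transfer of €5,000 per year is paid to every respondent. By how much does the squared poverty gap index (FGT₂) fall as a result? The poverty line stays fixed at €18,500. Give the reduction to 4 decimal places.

0.0177

Before: below the line — €13,000, €16,500, €17,000; squared poverty gap index (FGT₂) = 0.017775.
After the €5,000 transfer: below the line — €18,000; squared poverty gap index (FGT₂) = 0.000122.
Reduction = 0.017775 − 0.000122 = 0.0177.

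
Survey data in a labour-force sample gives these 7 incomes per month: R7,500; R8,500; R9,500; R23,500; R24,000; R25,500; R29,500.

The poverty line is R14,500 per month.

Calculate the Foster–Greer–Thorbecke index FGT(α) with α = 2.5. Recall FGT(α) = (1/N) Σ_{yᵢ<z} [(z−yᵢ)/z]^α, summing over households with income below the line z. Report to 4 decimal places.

Below z: R7,500, R8,500, R9,500 (q = 3 of N = 7).
Relative gaps: (14500−7500)/14500 = 0.4828; (14500−8500)/14500 = 0.4138; (14500−9500)/14500 = 0.3448.
Raised to α = 2.5: 0.16193; 0.11014; 0.06982.
Sum = 0.341897; FGT(2.5) = 0.341897 / 7 = 0.0488.

0.0488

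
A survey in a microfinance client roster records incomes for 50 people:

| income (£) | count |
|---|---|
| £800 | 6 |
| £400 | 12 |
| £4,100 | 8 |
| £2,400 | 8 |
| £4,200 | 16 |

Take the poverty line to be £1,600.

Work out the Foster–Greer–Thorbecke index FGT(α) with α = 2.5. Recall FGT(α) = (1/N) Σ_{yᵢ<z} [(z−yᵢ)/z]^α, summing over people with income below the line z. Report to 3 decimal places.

0.138

Incomes under z: 12×£400, 6×£800 (q = 18 of N = 50).
Shortfall ratios: (1600−400)/1600 = 0.7500 (×12); (1600−800)/1600 = 0.5000 (×6).
Raised to α = 2.5: 0.48714 (×12); 0.17678 (×6).
Sum = 6.906332; FGT(2.5) = 6.906332 / 50 = 0.138.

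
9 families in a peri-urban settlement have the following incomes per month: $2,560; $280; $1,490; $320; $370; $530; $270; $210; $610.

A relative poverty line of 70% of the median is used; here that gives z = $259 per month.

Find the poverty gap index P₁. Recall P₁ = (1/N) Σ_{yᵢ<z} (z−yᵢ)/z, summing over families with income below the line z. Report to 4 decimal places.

0.0210

Poor units: $210 (q = 1 of N = 9).
Shortfall ratios: (259−210)/259 = 0.1892.
Σ = 0.189189. Dividing by the full population N = 9 gives P₁ = 0.0210.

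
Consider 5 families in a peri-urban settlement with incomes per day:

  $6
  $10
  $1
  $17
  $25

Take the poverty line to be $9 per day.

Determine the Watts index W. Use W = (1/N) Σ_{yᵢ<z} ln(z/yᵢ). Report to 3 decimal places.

0.521

Below z: $1, $6 (q = 2 of N = 5).
Log shortfalls: ln(9/1) = 2.1972; ln(9/6) = 0.4055.
W = 2.602690 / 5 = 0.521.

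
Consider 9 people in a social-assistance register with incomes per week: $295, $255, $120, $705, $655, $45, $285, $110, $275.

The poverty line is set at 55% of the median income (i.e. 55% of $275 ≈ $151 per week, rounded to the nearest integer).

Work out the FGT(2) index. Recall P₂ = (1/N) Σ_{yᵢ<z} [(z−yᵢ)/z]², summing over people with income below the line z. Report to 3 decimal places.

0.068

Below z: $45, $110, $120 (q = 3 of N = 9).
Normalized shortfalls: (151−45)/151 = 0.7020; (151−110)/151 = 0.2715; (151−120)/151 = 0.2053.
Squared: 0.4928; 0.0737; 0.0421.
Sum = 0.608658; P₂ = 0.608658 / 9 = 0.068.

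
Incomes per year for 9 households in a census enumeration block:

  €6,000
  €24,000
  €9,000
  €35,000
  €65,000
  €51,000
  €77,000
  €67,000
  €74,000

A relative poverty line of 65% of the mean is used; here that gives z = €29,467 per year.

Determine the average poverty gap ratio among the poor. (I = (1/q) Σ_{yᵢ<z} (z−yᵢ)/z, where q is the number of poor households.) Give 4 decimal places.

Poor units: €6,000, €9,000, €24,000 (q = 3 of N = 9).
Shortfall ratios (z−y)/z: 0.7964, 0.6946, 0.1855; sum = 1.676486.
The income-gap ratio divides by q (the poor only): 1.676486 / 3 = 0.5588.

0.5588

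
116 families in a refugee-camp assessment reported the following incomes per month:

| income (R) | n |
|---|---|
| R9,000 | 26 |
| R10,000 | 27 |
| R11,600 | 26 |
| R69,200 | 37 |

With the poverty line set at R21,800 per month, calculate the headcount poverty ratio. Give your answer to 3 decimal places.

0.681

79 of the 116 families have income below R21,800.
H = 79/116 = 0.681.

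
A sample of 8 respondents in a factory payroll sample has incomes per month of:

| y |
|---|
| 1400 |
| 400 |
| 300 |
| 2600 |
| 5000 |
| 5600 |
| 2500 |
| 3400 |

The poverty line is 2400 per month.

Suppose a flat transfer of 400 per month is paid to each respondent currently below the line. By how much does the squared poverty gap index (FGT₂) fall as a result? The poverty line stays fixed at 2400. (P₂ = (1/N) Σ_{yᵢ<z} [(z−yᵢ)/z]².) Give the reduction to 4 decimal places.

Before: below the line — 300, 400, 1400; squared poverty gap index (FGT₂) = 0.204210.
After the 400 transfer: below the line — 700, 800, 1800; squared poverty gap index (FGT₂) = 0.126085.
Reduction = 0.204210 − 0.126085 = 0.0781.

0.0781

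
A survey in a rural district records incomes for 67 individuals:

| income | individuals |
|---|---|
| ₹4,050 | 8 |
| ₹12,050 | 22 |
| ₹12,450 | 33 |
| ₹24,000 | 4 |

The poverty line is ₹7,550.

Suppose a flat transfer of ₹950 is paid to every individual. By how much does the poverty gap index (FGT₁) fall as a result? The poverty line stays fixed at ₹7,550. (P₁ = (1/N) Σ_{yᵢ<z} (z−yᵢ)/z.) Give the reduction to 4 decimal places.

0.0150

Before: below the line — 8×₹4,050; poverty gap index (FGT₁) = 0.055352.
After the ₹950 transfer: below the line — 8×₹5,000; poverty gap index (FGT₁) = 0.040328.
Reduction = 0.055352 − 0.040328 = 0.0150.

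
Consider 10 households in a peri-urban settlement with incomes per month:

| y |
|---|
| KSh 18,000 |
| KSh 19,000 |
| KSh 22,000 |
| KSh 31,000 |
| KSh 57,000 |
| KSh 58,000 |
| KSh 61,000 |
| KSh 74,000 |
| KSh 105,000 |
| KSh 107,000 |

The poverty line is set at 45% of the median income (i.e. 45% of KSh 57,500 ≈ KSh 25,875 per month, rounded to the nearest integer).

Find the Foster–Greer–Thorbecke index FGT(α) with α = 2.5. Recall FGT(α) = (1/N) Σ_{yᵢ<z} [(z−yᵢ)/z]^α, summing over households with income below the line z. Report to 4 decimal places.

Poor units: KSh 18,000, KSh 19,000, KSh 22,000 (q = 3 of N = 10).
Gap ratios (z−y)/z: (25875−18000)/25875 = 0.3043; (25875−19000)/25875 = 0.2657; (25875−22000)/25875 = 0.1498.
Raised to α = 2.5: 0.05110; 0.03639; 0.00868.
Sum = 0.096170; FGT(2.5) = 0.096170 / 10 = 0.0096.

0.0096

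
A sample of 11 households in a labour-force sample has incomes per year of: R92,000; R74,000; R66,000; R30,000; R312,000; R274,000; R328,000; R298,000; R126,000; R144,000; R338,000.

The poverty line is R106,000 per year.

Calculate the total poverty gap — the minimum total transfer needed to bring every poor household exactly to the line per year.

R162,000

Below z: R30,000, R66,000, R74,000, R92,000 (q = 4 of N = 11).
Individual gaps: 106000−30000 = 76000; 106000−66000 = 40000; 106000−74000 = 32000; 106000−92000 = 14000.
Aggregate gap = R162,000.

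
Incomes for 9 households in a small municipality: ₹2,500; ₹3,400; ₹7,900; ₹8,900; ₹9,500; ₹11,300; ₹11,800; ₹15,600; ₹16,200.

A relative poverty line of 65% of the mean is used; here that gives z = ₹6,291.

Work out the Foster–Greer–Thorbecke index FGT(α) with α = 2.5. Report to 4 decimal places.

Poor units: ₹2,500, ₹3,400 (q = 2 of N = 9).
Gap ratios (z−y)/z: (6291−2500)/6291 = 0.6026; (6291−3400)/6291 = 0.4595.
Raised to α = 2.5: 0.28189; 0.14316.
Sum = 0.425053; FGT(2.5) = 0.425053 / 9 = 0.0472.

0.0472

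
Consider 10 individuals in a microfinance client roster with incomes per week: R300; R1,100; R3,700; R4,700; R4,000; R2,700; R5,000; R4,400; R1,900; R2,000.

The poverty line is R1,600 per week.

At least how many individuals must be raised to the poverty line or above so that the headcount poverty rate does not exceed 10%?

1

Currently q = 2 of N = 10 are below the line (H = 0.200).
A headcount ratio of at most 10% allows at most ⌊0.10 × 10⌋ = 1 poor individuals.
So at least 2 − 1 = 1 must be lifted.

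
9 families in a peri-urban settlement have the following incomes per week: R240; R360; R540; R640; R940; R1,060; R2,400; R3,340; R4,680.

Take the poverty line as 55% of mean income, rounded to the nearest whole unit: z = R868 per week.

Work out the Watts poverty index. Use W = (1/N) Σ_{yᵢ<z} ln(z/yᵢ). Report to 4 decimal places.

0.3272

Below the line: R240, R360, R540, R640 (q = 4 of N = 9).
ln(z/y) terms: ln(868/240) = 1.2856; ln(868/360) = 0.8801; ln(868/540) = 0.4746; ln(868/640) = 0.3047.
W = 2.944987 / 9 = 0.3272.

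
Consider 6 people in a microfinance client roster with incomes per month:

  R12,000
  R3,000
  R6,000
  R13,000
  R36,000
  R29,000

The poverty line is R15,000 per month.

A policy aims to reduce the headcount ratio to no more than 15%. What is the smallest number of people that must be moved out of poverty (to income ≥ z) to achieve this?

4

Currently q = 4 of N = 6 are below the line (H = 0.667).
A headcount ratio of at most 15% allows at most ⌊0.15 × 6⌋ = 0 poor people.
So at least 4 − 0 = 4 must be lifted.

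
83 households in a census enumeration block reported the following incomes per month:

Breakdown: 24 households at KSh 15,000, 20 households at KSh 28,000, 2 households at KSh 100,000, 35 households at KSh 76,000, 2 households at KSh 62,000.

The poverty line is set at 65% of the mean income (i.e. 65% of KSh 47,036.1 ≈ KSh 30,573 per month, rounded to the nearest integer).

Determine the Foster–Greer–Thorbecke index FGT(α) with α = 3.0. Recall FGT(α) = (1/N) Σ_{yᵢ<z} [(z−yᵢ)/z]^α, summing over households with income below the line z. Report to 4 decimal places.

0.0384

Poor units: 24×KSh 15,000, 20×KSh 28,000 (q = 44 of N = 83).
Shortfall ratios: (30573−15000)/30573 = 0.5094 (×24); (30573−28000)/30573 = 0.0842 (×20).
Raised to α = 3.0: 0.13216 (×24); 0.00060 (×20).
Sum = 3.183781; FGT(3.0) = 3.183781 / 83 = 0.0384.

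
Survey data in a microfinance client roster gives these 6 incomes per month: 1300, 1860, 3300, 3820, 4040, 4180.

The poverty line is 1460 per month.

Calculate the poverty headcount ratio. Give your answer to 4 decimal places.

0.1667

1 of the 6 workers have income below 1460.
H = 1/6 = 0.1667.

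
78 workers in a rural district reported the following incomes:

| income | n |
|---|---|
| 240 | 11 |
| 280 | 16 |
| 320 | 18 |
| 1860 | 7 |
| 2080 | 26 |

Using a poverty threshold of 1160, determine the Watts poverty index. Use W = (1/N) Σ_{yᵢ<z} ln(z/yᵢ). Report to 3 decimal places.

0.811

Incomes under z: 11×240, 16×280, 18×320 (q = 45 of N = 78).
Log shortfalls: ln(1160/240) = 1.5755 (×11); ln(1160/280) = 1.4214 (×16); ln(1160/320) = 1.2879 (×18).
W = 63.254448 / 78 = 0.811.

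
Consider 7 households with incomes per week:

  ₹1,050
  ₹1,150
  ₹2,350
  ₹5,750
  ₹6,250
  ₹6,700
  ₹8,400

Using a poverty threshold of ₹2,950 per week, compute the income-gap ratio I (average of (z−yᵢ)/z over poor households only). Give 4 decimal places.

0.4859

Poor units: ₹1,050, ₹1,150, ₹2,350 (q = 3 of N = 7).
Relative gaps: 0.6441, 0.6102, 0.2034; sum = 1.457627.
The income-gap ratio divides by q (the poor only): 1.457627 / 3 = 0.4859.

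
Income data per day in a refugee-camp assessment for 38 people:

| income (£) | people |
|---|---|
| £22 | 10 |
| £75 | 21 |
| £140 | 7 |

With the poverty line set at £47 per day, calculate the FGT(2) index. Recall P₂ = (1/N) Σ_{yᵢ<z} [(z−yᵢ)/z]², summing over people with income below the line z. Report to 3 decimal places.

0.074

Incomes under z: 10×£22 (q = 10 of N = 38).
Shortfall ratios: (47−22)/47 = 0.5319 (×10).
Squared: 0.2829 (×10).
Sum = 2.829335; P₂ = 2.829335 / 38 = 0.074.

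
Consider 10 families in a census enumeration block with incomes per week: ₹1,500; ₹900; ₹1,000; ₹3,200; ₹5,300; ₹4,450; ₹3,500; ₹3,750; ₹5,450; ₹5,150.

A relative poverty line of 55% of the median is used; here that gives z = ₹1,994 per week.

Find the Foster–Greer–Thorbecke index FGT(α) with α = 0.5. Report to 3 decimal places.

0.194

Poor units: ₹900, ₹1,000, ₹1,500 (q = 3 of N = 10).
Relative gaps: (1994−900)/1994 = 0.5486; (1994−1000)/1994 = 0.4985; (1994−1500)/1994 = 0.2477.
Raised to α = 0.5: 0.74071; 0.70604; 0.49774.
Sum = 1.944487; FGT(0.5) = 1.944487 / 10 = 0.194.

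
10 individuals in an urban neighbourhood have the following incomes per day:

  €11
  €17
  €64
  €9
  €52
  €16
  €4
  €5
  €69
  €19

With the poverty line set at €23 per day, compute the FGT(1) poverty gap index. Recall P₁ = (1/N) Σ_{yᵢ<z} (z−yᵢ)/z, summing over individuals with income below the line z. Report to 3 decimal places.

Below the line: €4, €5, €9, €11, €16, €17, €19 (q = 7 of N = 10).
Relative gaps: (23−4)/23 = 0.8261; (23−5)/23 = 0.7826; (23−9)/23 = 0.6087; (23−11)/23 = 0.5217; (23−16)/23 = 0.3043; (23−17)/23 = 0.2609; (23−19)/23 = 0.1739.
Σ = 3.478261. Dividing by the full population N = 10 gives P₁ = 0.348.

0.348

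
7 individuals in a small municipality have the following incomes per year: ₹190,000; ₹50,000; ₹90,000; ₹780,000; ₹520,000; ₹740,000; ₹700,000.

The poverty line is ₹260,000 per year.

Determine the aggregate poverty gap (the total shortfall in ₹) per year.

Below z: ₹50,000, ₹90,000, ₹190,000 (q = 3 of N = 7).
Individual gaps: 260000−50000 = 210000; 260000−90000 = 170000; 260000−190000 = 70000.
Aggregate gap = ₹450,000.

₹450,000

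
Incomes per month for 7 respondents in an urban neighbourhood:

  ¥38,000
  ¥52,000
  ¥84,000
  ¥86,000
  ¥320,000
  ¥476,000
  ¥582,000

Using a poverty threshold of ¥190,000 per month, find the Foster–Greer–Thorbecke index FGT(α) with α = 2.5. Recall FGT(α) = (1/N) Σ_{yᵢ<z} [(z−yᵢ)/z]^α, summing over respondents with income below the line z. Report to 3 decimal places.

Incomes under z: ¥38,000, ¥52,000, ¥84,000, ¥86,000 (q = 4 of N = 7).
Relative gaps: (190000−38000)/190000 = 0.8000; (190000−52000)/190000 = 0.7263; (190000−84000)/190000 = 0.5579; (190000−86000)/190000 = 0.5474.
Raised to α = 2.5: 0.57243; 0.44959; 0.23248; 0.22167.
Sum = 1.476164; FGT(2.5) = 1.476164 / 7 = 0.211.

0.211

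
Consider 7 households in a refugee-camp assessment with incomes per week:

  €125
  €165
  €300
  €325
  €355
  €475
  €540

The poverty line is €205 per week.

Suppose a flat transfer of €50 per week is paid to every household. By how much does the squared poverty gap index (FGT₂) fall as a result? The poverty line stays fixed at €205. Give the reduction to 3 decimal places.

Before: below the line — €125, €165; squared poverty gap index (FGT₂) = 0.02719.
After the €50 transfer: below the line — €175; squared poverty gap index (FGT₂) = 0.00306.
Reduction = 0.02719 − 0.00306 = 0.024.

0.024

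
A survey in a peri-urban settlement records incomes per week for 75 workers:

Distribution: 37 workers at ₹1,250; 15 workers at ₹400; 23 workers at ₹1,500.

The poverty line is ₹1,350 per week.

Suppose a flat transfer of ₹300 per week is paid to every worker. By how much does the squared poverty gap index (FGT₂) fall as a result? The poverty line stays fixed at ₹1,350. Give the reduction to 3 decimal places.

0.055

Before: below the line — 15×₹400, 37×₹1,250; squared poverty gap index (FGT₂) = 0.10175.
After the ₹300 transfer: below the line — 15×₹700; squared poverty gap index (FGT₂) = 0.04636.
Reduction = 0.10175 − 0.04636 = 0.055.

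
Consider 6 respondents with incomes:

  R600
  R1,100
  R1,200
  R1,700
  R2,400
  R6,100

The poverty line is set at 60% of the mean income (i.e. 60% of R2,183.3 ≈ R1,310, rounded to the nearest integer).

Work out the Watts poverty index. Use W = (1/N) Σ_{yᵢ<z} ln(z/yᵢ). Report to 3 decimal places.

0.174

Poor units: R600, R1,100, R1,200 (q = 3 of N = 6).
Log shortfalls: ln(1310/600) = 0.7809; ln(1310/1100) = 0.1747; ln(1310/1200) = 0.0877.
W = 1.043275 / 6 = 0.174.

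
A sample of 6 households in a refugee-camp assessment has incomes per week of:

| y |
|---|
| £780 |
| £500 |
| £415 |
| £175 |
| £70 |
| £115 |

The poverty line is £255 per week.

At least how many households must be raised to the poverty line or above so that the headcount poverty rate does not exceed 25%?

Currently q = 3 of N = 6 are below the line (H = 0.500).
A headcount ratio of at most 25% allows at most ⌊0.25 × 6⌋ = 1 poor households.
So at least 3 − 1 = 2 must be lifted.

2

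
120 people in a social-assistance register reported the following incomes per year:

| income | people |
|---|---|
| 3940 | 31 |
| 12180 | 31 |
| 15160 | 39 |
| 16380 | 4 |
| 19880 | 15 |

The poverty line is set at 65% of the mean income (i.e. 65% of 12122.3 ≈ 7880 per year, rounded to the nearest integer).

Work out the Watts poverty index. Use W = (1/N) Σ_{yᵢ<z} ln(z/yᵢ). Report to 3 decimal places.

Poor units: 31×3940 (q = 31 of N = 120).
Log shortfalls: ln(7880/3940) = 0.6931 (×31).
W = 21.487563 / 120 = 0.179.

0.179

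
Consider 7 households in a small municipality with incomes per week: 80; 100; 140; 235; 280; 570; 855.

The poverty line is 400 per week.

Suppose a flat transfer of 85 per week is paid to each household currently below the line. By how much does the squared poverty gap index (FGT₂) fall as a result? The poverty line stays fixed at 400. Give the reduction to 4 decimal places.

0.1446

Before: below the line — 80, 100, 140, 235, 280; squared poverty gap index (FGT₂) = 0.269308.
After the 85 transfer: below the line — 165, 185, 225, 320, 365; squared poverty gap index (FGT₂) = 0.124732.
Reduction = 0.269308 − 0.124732 = 0.1446.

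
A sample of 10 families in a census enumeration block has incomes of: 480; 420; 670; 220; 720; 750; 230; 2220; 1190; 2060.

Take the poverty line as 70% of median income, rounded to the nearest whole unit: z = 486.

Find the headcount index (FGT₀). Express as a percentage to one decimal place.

4 of the 10 families have income below 486.
H = 4/10 = 40.0%.

40.0%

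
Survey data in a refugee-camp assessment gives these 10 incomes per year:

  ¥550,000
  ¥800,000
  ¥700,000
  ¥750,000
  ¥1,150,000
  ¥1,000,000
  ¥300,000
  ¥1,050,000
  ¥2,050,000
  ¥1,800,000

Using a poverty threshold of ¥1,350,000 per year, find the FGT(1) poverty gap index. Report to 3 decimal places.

0.333

Incomes under z: ¥300,000, ¥550,000, ¥700,000, ¥750,000, ¥800,000, ¥1,000,000, ¥1,050,000, ¥1,150,000 (q = 8 of N = 10).
Shortfall ratios: (1350000−300000)/1350000 = 0.7778; (1350000−550000)/1350000 = 0.5926; (1350000−700000)/1350000 = 0.4815; (1350000−750000)/1350000 = 0.4444; (1350000−800000)/1350000 = 0.4074; (1350000−1000000)/1350000 = 0.2593; (1350000−1050000)/1350000 = 0.2222; (1350000−1150000)/1350000 = 0.1481.
Sum of shortfalls = 3.333333; P₁ averages over all N: 3.333333 / 10 = 0.333.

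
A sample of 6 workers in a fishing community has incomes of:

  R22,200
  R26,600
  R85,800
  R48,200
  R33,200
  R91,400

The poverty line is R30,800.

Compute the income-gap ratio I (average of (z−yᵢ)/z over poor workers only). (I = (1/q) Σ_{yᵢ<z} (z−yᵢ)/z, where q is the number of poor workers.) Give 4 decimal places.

0.2078

Incomes under z: R22,200, R26,600 (q = 2 of N = 6).
Shortfall ratios (z−y)/z: 0.2792, 0.1364; sum = 0.415584.
The income-gap ratio divides by q (the poor only): 0.415584 / 2 = 0.2078.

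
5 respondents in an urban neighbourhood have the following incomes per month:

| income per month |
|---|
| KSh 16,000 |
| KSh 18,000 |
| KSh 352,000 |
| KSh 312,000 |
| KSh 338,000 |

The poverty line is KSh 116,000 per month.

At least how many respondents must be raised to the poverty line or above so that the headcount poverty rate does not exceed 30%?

1

2 of the 5 respondents are poor, so H = 2/5 = 0.400.
A headcount ratio of at most 30% allows at most ⌊0.30 × 5⌋ = 1 poor respondents.
So at least 2 − 1 = 1 must be lifted.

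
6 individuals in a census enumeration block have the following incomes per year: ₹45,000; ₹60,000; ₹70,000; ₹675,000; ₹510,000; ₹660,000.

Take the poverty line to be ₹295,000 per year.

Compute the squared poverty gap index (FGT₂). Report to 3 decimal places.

0.322

Below the line: ₹45,000, ₹60,000, ₹70,000 (q = 3 of N = 6).
Relative gaps: (295000−45000)/295000 = 0.8475; (295000−60000)/295000 = 0.7966; (295000−70000)/295000 = 0.7627.
Squared: 0.7182; 0.6346; 0.5817.
Sum = 1.934502; P₂ = 1.934502 / 6 = 0.322.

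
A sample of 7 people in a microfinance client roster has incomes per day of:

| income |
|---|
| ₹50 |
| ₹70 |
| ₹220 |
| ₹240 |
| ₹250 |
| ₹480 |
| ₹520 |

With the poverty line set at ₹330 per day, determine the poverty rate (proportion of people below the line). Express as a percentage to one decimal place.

5 of the 7 people have income below ₹330.
H = 5/7 = 71.4%.

71.4%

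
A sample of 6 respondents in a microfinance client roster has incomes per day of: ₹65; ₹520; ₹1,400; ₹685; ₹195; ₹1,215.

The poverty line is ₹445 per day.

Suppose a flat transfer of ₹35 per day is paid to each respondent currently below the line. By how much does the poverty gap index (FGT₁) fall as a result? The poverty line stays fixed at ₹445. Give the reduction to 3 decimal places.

Before: below the line — ₹65, ₹195; poverty gap index (FGT₁) = 0.23596.
After the ₹35 transfer: below the line — ₹100, ₹230; poverty gap index (FGT₁) = 0.20974.
Reduction = 0.23596 − 0.20974 = 0.026.

0.026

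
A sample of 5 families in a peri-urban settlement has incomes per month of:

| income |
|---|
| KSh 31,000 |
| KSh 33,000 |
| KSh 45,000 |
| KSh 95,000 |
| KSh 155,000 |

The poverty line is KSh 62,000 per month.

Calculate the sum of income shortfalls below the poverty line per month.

Below z: KSh 31,000, KSh 33,000, KSh 45,000 (q = 3 of N = 5).
Individual gaps: 62000−31000 = 31000; 62000−33000 = 29000; 62000−45000 = 17000.
Aggregate gap = KSh 77,000.

KSh 77,000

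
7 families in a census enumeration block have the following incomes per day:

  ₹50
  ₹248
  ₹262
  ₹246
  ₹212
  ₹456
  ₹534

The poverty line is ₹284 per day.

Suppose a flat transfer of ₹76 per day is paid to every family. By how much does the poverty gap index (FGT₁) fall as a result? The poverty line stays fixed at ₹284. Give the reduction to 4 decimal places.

0.1227

Before: below the line — ₹50, ₹212, ₹246, ₹248, ₹262; poverty gap index (FGT₁) = 0.202213.
After the ₹76 transfer: below the line — ₹126; poverty gap index (FGT₁) = 0.079477.
Reduction = 0.202213 − 0.079477 = 0.1227.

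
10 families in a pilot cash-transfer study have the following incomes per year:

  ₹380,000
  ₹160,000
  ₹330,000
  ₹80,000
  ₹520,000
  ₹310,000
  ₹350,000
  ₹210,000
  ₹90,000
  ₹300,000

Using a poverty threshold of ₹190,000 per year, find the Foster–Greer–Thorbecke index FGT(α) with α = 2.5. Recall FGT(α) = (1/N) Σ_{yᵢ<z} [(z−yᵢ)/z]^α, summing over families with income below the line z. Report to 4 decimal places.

0.0466

Incomes under z: ₹80,000, ₹90,000, ₹160,000 (q = 3 of N = 10).
Shortfall ratios: (190000−80000)/190000 = 0.5789; (190000−90000)/190000 = 0.5263; (190000−160000)/190000 = 0.1579.
Raised to α = 2.5: 0.25503; 0.20096; 0.00991.
Sum = 0.465903; FGT(2.5) = 0.465903 / 10 = 0.0466.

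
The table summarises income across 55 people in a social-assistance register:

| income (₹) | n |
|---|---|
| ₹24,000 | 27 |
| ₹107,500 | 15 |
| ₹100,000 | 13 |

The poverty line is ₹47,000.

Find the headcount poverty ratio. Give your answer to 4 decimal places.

0.4909

27 of the 55 people have income below ₹47,000.
H = 27/55 = 0.4909.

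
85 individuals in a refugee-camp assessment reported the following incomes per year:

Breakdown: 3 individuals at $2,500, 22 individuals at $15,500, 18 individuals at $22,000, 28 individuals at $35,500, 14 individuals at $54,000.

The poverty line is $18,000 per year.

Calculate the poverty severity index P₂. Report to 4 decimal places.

Incomes under z: 3×$2,500, 22×$15,500 (q = 25 of N = 85).
Shortfall ratios: (18000−2500)/18000 = 0.8611 (×3); (18000−15500)/18000 = 0.1389 (×22).
Squared: 0.7415 (×3); 0.0193 (×22).
Sum = 2.648920; P₂ = 2.648920 / 85 = 0.0312.

0.0312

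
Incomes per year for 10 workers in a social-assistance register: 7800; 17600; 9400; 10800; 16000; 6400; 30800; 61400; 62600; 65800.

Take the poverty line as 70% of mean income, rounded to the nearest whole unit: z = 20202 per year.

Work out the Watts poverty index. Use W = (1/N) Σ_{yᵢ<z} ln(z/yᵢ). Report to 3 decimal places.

Poor units: 6400, 7800, 9400, 10800, 16000, 17600 (q = 6 of N = 10).
Log shortfalls: ln(20202/6400) = 1.1495; ln(20202/7800) = 0.9517; ln(20202/9400) = 0.7651; ln(20202/10800) = 0.6262; ln(20202/16000) = 0.2332; ln(20202/17600) = 0.1379.
W = 3.863524 / 10 = 0.386.

0.386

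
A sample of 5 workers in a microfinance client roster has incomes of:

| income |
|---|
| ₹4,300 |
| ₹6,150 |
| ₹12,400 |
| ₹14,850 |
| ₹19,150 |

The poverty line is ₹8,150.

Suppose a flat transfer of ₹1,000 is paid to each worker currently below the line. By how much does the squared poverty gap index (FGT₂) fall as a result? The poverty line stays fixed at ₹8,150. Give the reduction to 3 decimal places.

Before: below the line — ₹4,300, ₹6,150; squared poverty gap index (FGT₂) = 0.05668.
After the ₹1,000 transfer: below the line — ₹5,300, ₹7,150; squared poverty gap index (FGT₂) = 0.02747.
Reduction = 0.05668 − 0.02747 = 0.029.

0.029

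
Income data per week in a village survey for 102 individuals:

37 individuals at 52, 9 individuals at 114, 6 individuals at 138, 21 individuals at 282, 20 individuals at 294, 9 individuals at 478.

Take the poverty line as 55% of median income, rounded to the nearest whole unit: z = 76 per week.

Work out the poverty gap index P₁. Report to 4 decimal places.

0.1146

Below the line: 37×52 (q = 37 of N = 102).
Relative gaps: (76−52)/76 = 0.3158 (×37).
Σ = 11.684211. Dividing by the full population N = 102 gives P₁ = 0.1146.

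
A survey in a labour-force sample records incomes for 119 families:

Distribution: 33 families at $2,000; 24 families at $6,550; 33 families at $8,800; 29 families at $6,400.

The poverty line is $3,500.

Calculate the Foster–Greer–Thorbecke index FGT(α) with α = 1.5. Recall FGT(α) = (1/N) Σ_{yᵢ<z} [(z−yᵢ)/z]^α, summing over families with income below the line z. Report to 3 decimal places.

Below the line: 33×$2,000 (q = 33 of N = 119).
Gap ratios (z−y)/z: (3500−2000)/3500 = 0.4286 (×33).
Raised to α = 1.5: 0.28057 (×33).
Sum = 9.258673; FGT(1.5) = 9.258673 / 119 = 0.078.

0.078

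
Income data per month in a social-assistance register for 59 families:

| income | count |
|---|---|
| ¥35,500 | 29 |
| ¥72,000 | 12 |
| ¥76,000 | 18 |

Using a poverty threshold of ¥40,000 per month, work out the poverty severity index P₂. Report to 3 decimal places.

Below the line: 29×¥35,500 (q = 29 of N = 59).
Gap ratios (z−y)/z: (40000−35500)/40000 = 0.1125 (×29).
Squared: 0.0127 (×29).
Sum = 0.367031; P₂ = 0.367031 / 59 = 0.006.

0.006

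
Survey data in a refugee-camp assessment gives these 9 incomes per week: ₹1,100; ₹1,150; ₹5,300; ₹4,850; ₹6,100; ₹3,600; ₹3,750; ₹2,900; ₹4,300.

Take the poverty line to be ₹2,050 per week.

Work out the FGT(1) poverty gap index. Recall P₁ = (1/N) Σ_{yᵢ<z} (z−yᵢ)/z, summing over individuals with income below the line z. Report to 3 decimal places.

0.100

Incomes under z: ₹1,100, ₹1,150 (q = 2 of N = 9).
Relative gaps: (2050−1100)/2050 = 0.4634; (2050−1150)/2050 = 0.4390.
Sum of shortfalls = 0.902439; P₁ averages over all N: 0.902439 / 9 = 0.100.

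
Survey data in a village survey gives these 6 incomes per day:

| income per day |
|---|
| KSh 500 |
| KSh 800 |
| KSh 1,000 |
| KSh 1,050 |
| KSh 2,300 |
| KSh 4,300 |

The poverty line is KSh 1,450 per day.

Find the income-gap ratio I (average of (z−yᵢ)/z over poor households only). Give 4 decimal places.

0.4224

Below z: KSh 500, KSh 800, KSh 1,000, KSh 1,050 (q = 4 of N = 6).
Shortfall ratios (z−y)/z: 0.6552, 0.4483, 0.3103, 0.2759; sum = 1.689655.
I averages over the q = 4 poor units only: 1.689655 / 4 = 0.4224.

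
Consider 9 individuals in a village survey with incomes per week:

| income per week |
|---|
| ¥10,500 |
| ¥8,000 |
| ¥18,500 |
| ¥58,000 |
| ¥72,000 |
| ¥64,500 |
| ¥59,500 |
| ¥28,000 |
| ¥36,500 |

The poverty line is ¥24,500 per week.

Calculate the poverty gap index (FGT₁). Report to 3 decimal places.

Incomes under z: ¥8,000, ¥10,500, ¥18,500 (q = 3 of N = 9).
Normalized shortfalls: (24500−8000)/24500 = 0.6735; (24500−10500)/24500 = 0.5714; (24500−18500)/24500 = 0.2449.
Σ = 1.489796. Dividing by the full population N = 9 gives P₁ = 0.166.

0.166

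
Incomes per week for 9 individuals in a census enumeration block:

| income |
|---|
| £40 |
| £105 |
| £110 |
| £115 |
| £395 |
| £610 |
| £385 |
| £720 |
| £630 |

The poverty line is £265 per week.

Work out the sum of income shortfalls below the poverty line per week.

Incomes under z: £40, £105, £110, £115 (q = 4 of N = 9).
Individual gaps: 265−40 = 225; 265−105 = 160; 265−110 = 155; 265−115 = 150.
Aggregate gap = £690.

£690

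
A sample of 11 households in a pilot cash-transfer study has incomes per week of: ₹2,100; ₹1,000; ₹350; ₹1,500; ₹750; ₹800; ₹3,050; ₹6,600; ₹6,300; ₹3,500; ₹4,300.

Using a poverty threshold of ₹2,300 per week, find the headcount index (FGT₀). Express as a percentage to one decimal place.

6 of the 11 households have income below ₹2,300.
H = 6/11 = 54.5%.

54.5%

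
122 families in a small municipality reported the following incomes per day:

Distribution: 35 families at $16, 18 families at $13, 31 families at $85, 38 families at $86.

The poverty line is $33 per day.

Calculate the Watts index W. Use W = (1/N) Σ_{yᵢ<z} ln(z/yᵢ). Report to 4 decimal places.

Poor units: 18×$13, 35×$16 (q = 53 of N = 122).
Log gaps: ln(33/13) = 0.9316 (×18); ln(33/16) = 0.7239 (×35).
W = 42.105207 / 122 = 0.3451.

0.3451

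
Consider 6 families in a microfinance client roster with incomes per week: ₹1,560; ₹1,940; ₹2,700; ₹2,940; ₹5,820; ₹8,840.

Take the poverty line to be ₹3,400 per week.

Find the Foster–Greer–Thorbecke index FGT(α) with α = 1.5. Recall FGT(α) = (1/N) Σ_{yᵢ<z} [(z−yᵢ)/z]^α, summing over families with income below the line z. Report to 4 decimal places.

0.1371

Below z: ₹1,560, ₹1,940, ₹2,700, ₹2,940 (q = 4 of N = 6).
Relative gaps: (3400−1560)/3400 = 0.5412; (3400−1940)/3400 = 0.4294; (3400−2700)/3400 = 0.2059; (3400−2940)/3400 = 0.1353.
Raised to α = 1.5: 0.39811; 0.28139; 0.09342; 0.04976.
Sum = 0.822688; FGT(1.5) = 0.822688 / 6 = 0.1371.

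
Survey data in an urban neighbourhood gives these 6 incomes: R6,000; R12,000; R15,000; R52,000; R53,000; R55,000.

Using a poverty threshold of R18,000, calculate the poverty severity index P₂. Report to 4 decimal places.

0.0972

Below z: R6,000, R12,000, R15,000 (q = 3 of N = 6).
Gap ratios (z−y)/z: (18000−6000)/18000 = 0.6667; (18000−12000)/18000 = 0.3333; (18000−15000)/18000 = 0.1667.
Squared: 0.4444; 0.1111; 0.0278.
Sum = 0.583333; P₂ = 0.583333 / 6 = 0.0972.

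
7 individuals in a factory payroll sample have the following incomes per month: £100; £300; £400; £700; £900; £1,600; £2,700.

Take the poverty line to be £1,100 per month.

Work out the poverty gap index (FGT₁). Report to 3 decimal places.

Incomes under z: £100, £300, £400, £700, £900 (q = 5 of N = 7).
Relative gaps: (1100−100)/1100 = 0.9091; (1100−300)/1100 = 0.7273; (1100−400)/1100 = 0.6364; (1100−700)/1100 = 0.3636; (1100−900)/1100 = 0.1818.
Sum of shortfalls = 2.818182; P₁ averages over all N: 2.818182 / 7 = 0.403.

0.403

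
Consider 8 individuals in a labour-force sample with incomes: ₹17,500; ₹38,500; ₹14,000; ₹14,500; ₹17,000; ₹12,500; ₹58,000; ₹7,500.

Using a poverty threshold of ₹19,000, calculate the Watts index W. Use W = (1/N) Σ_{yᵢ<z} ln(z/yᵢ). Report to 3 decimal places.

Incomes under z: ₹7,500, ₹12,500, ₹14,000, ₹14,500, ₹17,000, ₹17,500 (q = 6 of N = 8).
Log shortfalls: ln(19000/7500) = 0.9295; ln(19000/12500) = 0.4187; ln(19000/14000) = 0.3054; ln(19000/14500) = 0.2703; ln(19000/17000) = 0.1112; ln(19000/17500) = 0.0822.
W = 2.117382 / 8 = 0.265.

0.265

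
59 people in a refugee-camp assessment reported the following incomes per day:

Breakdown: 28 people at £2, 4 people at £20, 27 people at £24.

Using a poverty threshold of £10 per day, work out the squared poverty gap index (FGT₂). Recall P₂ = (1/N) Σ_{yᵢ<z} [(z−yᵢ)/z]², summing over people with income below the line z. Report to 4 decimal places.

Incomes under z: 28×£2 (q = 28 of N = 59).
Normalized shortfalls: (10−2)/10 = 0.8000 (×28).
Squared: 0.6400 (×28).
Sum = 17.920000; P₂ = 17.920000 / 59 = 0.3037.

0.3037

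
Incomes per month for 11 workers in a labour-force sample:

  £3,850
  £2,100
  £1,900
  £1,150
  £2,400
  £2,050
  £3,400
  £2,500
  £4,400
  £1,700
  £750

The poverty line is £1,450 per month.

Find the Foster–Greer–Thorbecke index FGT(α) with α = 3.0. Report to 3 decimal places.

0.011

Below the line: £750, £1,150 (q = 2 of N = 11).
Shortfall ratios: (1450−750)/1450 = 0.4828; (1450−1150)/1450 = 0.2069.
Raised to α = 3.0: 0.11251; 0.00886.
Sum = 0.121366; FGT(3.0) = 0.121366 / 11 = 0.011.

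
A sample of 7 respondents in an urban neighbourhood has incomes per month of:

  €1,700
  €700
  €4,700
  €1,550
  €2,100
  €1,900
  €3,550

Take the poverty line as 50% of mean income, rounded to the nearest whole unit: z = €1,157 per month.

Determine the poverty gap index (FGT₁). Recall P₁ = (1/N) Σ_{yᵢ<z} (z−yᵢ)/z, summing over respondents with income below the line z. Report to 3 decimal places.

Below the line: €700 (q = 1 of N = 7).
Shortfall ratios: (1157−700)/1157 = 0.3950.
Σ = 0.394987. Dividing by the full population N = 7 gives P₁ = 0.056.

0.056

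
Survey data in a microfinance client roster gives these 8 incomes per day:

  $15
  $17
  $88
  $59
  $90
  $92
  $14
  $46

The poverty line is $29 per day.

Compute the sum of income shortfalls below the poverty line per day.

Poor units: $14, $15, $17 (q = 3 of N = 8).
Individual gaps: 29−14 = 15; 29−15 = 14; 29−17 = 12.
Aggregate gap = $41.

$41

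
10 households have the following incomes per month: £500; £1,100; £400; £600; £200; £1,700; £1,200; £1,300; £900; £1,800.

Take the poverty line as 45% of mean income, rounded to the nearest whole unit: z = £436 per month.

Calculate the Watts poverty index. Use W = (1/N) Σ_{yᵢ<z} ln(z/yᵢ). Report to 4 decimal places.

Incomes under z: £200, £400 (q = 2 of N = 10).
ln(z/y) terms: ln(436/200) = 0.7793; ln(436/400) = 0.0862.
W = 0.865503 / 10 = 0.0866.

0.0866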